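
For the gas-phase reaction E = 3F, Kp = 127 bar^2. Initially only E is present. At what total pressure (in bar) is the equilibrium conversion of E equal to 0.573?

Take 1 mol E as basis and let X be its fractional conversion, so ξ = X.
Species balance: n_E = 1 − X; n_F = 3X.
Summing: n_T = 1 + 2X.
Kp = p_F^3 / (p_E) with p_i = (n_i/n_T)·P.
At X = 0.573: the mole-fraction product g(X) = Π y_i^ν_i = 2.583. Since Kp = g(X)·P^{2}, P = (Kp/g)^(1/2) = (127/2.583)^(1/2) = 7.01 bar.

P = 7.01 bar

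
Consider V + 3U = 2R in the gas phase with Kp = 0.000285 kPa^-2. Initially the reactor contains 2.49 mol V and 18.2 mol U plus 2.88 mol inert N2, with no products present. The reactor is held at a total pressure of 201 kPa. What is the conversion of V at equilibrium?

Basis: 2.49 mol V initially; let X = conversion of V. Extent ξ = 2.49X.
At extent ξ: n_V = 2.49 − 2.49X; n_U = 18.2 − 7.47X; n_R = 4.98X; n_I = 2.88 (inert).
n_T = Σnᵢ = 23.6 − 4.98X.
y_i = n_i/n_T, p_i = y_i·P. Kp = p_R^2 / (p_V p_U^3).
Setting this equal to 0.000285 kPa^-2 and taking the physical root (0 < X < 1) gives X = 0.856.

X = 0.856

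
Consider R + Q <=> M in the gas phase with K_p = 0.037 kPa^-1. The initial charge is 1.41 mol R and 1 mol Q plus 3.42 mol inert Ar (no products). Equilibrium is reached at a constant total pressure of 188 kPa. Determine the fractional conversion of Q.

X = 0.535

Basis: 1 mol Q initially; let X = conversion of Q. Extent ξ = X.
Moles: n_R = 1.41 − X; n_Q = 1 − X; n_M = X; n_I = 3.42 (inert).
n_T = Σnᵢ = 5.83 − X.
y_i = n_i/n_T, p_i = y_i·P. K_p = p_M / (p_R p_Q).
Setting this equal to 0.037 kPa^-1 and taking the physical root (0 < X < 1) gives X = 0.535.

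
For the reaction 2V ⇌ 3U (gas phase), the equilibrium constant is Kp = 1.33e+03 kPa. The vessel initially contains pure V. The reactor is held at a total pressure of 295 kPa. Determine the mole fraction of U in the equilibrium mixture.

Take 1 mol V as basis and let X be its fractional conversion, so ξ = 0.5X.
Mole table: n_V = 1 − X; n_U = 1.5X.
n_T = Σnᵢ = 1 + 0.5X.
y_i = n_i/n_T, p_i = y_i·P. Kp = p_U^3 / (p_V^2).
Setting this equal to 1.33e+03 kPa and taking the physical root (0 < X < 1) gives X = 0.626.
Then n_U = 0.939, n_T = 1.31, so y_U = 0.715.

y_U = 0.715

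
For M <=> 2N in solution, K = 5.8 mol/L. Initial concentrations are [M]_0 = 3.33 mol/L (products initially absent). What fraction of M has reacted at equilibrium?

Let X = conversion of M; extent ξ = 3.33·X mol/L.
Concentrations: [M] = 3.33 − 3.33X; [N] = 6.66X.
K = [N]^2 / ([M]).
Equating to 5.8 mol/L: the physical root is X = 0.477.

X = 0.477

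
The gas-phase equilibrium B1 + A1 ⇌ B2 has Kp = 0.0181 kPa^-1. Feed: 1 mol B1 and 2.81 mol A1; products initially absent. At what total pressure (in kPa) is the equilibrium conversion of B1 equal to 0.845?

P = 454 kPa

Basis: 1 mol B1 initially; let X = conversion of B1. Extent ξ = X.
Mole table: n_B1 = 1 − X; n_A1 = 2.81 − X; n_B2 = X.
Total moles n_T = 3.81 − X.
Kp = p_B2 / (p_B1 p_A1) with p_i = (n_i/n_T)·P.
At X = 0.845: the mole-fraction product g(X) = Π y_i^ν_i = 8.226. Since Kp = g(X)·P^{-1}, P = (g/Kp)^(1/1) = (8.226/0.0181)^(1/1) = 454 kPa.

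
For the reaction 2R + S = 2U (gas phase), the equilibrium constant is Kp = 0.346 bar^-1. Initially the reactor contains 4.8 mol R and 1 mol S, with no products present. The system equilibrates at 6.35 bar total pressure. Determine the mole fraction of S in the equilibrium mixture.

y_S = 0.066

Let X = conversion of S (basis 1 mol S); extent of reaction ξ = X.
Moles: n_R = 4.8 − 2X; n_S = 1 − X; n_U = 2X.
n_T = Σnᵢ = 5.8 − X.
With p_i = (n_i/n_T)P, Kp = p_U^2 / (p_R^2 p_S).
Equating to 0.346 bar^-1 and solving on 0 < X < 1: X = 0.661.
Then n_S = 0.339, n_T = 5.14, so y_S = 0.066.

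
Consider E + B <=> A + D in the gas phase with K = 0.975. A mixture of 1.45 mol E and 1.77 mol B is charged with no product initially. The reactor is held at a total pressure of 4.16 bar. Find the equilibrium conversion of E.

X = 0.546

Take 1.45 mol E as basis and let X be its fractional conversion, so ξ = 1.45X.
Mole table: n_E = 1.45 − 1.45X; n_B = 1.77 − 1.45X; n_A = 1.45X; n_D = 1.45X.
n_T stays at 3.22 (no change in mole number).
With p_i = (n_i/n_T)P, K = p_A p_D / (p_E p_B).
Equating to 0.975 and solving on 0 < X < 1: X = 0.546.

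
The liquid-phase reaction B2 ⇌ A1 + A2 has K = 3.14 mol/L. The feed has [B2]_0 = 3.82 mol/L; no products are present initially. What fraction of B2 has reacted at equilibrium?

Let X = conversion of B2; extent ξ = 3.82·X mol/L.
Concentrations: [B2] = 3.82 − 3.82X; [A1] = 3.82X; [A2] = 3.82X.
K = [A1] [A2] / ([B2]).
Equating to 3.14 mol/L: the physical root is X = 0.584.

X = 0.584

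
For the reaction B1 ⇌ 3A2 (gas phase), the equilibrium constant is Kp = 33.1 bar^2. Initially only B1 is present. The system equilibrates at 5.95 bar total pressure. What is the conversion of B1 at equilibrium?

X = 0.407

Take 1 mol B1 as basis and let X be its fractional conversion, so ξ = X.
At extent ξ: n_B1 = 1 − X; n_A2 = 3X.
Total moles n_T = 1 + 2X.
y_i = n_i/n_T, p_i = y_i·P. Kp = p_A2^3 / (p_B1).
Substituting and setting equal to 33.1 bar^2 gives a polynomial in X; the root in (0,1) is X = 0.407.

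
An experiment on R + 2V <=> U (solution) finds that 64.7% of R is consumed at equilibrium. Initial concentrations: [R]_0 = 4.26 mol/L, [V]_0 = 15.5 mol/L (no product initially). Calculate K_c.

K_c = 0.0184 (mol/L)^-2

Let X = conversion of R.
Concentrations: [R] = 4.26 − 4.26X; [V] = 15.5 − 8.52X; [U] = 4.26X.
At X = 0.647: [R] = 1.5, [V] = 9.99, [U] = 2.76.
K_c = [U] / ([R] [V]^2) = 0.0184 (mol/L)^-2.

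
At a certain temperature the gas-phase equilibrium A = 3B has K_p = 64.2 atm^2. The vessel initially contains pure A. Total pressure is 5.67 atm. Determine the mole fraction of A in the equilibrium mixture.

Take 1 mol A as basis and let X be its fractional conversion, so ξ = X.
Moles: n_A = 1 − X; n_B = 3X.
Total moles n_T = 1 + 2X.
Mole fractions y_i = n_i/n_T; K_p = p_B^3 / (p_A) with p_i = y_i·P.
This yields a degree-3 equation in X; solving on (0,1), X = 0.528.
Then n_A = 0.472, n_T = 2.06, so y_A = 0.229.

y_A = 0.229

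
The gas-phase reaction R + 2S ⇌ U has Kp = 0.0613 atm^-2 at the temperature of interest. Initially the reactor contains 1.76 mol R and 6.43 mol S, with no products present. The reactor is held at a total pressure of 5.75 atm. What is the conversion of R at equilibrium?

X = 0.515

Let X = conversion of R (basis 1.76 mol R); extent of reaction ξ = 1.76X.
Moles: n_R = 1.76 − 1.76X; n_S = 6.43 − 3.52X; n_U = 1.76X.
Total moles n_T = 8.19 − 3.52X.
Mole fractions y_i = n_i/n_T; Kp = p_U / (p_R p_S^2) with p_i = y_i·P.
Setting this equal to 0.0613 atm^-2 and taking the physical root (0 < X < 1) gives X = 0.515.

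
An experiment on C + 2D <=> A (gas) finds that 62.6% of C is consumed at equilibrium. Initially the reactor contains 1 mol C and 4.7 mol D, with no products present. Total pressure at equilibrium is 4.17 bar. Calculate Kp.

Basis: 1 mol C initially; let X = conversion of C. Extent ξ = X.
Species balance: n_C = 1 − X; n_D = 4.7 − 2X; n_A = X.
Total moles n_T = 5.7 − 2X.
At X = 0.626: n_C = 0.374, n_D = 3.45, n_A = 0.626, n_T = 4.45.
p_i = (n_i/n_T)·P. Kp = p_A / (p_C p_D^2) = 0.16 bar^-2.

Kp = 0.16 bar^-2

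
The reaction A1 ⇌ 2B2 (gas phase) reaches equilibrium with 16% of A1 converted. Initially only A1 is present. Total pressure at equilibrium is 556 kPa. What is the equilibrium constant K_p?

K_p = 58.4 kPa

Let X = conversion of A1 (basis 1 mol A1); extent of reaction ξ = X.
Species balance: n_A1 = 1 − X; n_B2 = 2X.
n_T = Σnᵢ = 1 + X.
At X = 0.16: n_A1 = 0.84, n_B2 = 0.32, n_T = 1.16.
p_i = (n_i/n_T)·P. K_p = p_B2^2 / (p_A1) = 58.4 kPa.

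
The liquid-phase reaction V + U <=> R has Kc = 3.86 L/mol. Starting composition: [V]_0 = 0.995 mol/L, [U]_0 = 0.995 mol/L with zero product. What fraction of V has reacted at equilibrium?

Let X = conversion of V; extent ξ = 0.995·X mol/L.
Concentrations: [V] = 0.995 − 0.995X; [U] = 0.995 − 0.995X; [R] = 0.995X.
Kc = [R] / ([V] [U]).
Solving Kc = 3.86 for X ∈ (0,1): X = 0.604.

X = 0.604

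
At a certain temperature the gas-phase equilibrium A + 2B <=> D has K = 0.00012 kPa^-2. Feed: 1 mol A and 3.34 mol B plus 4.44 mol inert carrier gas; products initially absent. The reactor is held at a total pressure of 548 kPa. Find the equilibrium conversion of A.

X = 0.710

Basis: 1 mol A initially; let X = conversion of A. Extent ξ = X.
Species balance: n_A = 1 − X; n_B = 3.34 − 2X; n_D = X; n_I = 4.44 (inert).
Summing: n_T = 8.78 − 2X.
With p_i = (n_i/n_T)P, K = p_D / (p_A p_B^2).
Substituting and setting equal to 0.00012 kPa^-2 gives a polynomial in X; the root in (0,1) is X = 0.710.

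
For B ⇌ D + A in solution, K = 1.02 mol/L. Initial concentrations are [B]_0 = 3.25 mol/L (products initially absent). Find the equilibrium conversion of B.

Let X = conversion of B; extent ξ = 3.25·X mol/L.
Concentrations: [B] = 3.25 − 3.25X; [D] = 3.25X; [A] = 3.25X.
K = [D] [A] / ([B]).
Setting equal to 1.02 and solving for X on (0,1) gives X = 0.425.

X = 0.425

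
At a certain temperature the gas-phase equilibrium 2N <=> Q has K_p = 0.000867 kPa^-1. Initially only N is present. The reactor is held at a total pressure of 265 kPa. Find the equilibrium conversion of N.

Take 1 mol N as basis and let X be its fractional conversion, so ξ = 0.5X.
Species balance: n_N = 1 − X; n_Q = 0.5X.
Summing: n_T = 1 − 0.5X.
Mole fractions y_i = n_i/n_T; K_p = p_Q / (p_N^2) with p_i = y_i·P.
This yields a degree-2 equation in X; solving on (0,1), X = 0.278.

X = 0.278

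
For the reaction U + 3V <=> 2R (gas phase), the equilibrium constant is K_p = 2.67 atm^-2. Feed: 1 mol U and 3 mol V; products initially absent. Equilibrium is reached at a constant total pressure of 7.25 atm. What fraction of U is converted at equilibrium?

Take 1 mol U as basis and let X be its fractional conversion, so ξ = X.
Species balance: n_U = 1 − X; n_V = 3 − 3X; n_R = 2X.
Summing: n_T = 4 − 2X.
y_i = n_i/n_T, p_i = y_i·P. K_p = p_R^2 / (p_U p_V^3).
Setting this equal to 2.67 atm^-2 and taking the physical root (0 < X < 1) gives X = 0.753.

X = 0.753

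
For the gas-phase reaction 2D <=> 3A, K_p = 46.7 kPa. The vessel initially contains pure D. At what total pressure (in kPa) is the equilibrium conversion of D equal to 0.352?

P = 157 kPa

Take 1 mol D as basis and let X be its fractional conversion, so ξ = 0.5X.
At extent ξ: n_D = 1 − X; n_A = 1.5X.
Total moles n_T = 1 + 0.5X.
K_p = p_A^3 / (p_D^2) with p_i = (n_i/n_T)·P.
At X = 0.352: the mole-fraction product g(X) = Π y_i^ν_i = 0.2981. Since K_p = g(X)·P^{1}, P = (K_p/g)^(1/1) = (46.7/0.2981)^(1/1) = 157 kPa.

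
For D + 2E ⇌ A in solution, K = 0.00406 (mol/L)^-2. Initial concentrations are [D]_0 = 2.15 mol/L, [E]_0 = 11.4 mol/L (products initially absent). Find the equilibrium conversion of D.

X = 0.294

Let X = conversion of D; extent ξ = 2.15·X mol/L.
Concentrations: [D] = 2.15 − 2.15X; [E] = 11.4 − 4.3X; [A] = 2.15X.
K = [A] / ([D] [E]^2).
Setting equal to 0.00406 and solving for X on (0,1) gives X = 0.294.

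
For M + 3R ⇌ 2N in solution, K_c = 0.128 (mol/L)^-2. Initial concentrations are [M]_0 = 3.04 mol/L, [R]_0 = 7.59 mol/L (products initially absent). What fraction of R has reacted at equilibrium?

X = 0.557

Let X = conversion of R; extent ξ = 7.59X/3 mol/L.
Concentrations: [M] = 3.04 − 2.53X; [R] = 7.59 − 7.59X; [N] = 5.06X.
K_c = [N]^2 / ([M] [R]^3).
Setting equal to 0.128 and solving for X on (0,1) gives X = 0.557.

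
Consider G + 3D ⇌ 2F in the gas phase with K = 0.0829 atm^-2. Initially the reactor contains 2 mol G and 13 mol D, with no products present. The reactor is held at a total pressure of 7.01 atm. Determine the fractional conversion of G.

Let X = conversion of G (basis 2 mol G); extent of reaction ξ = 2X.
Species balance: n_G = 2 − 2X; n_D = 13 − 6X; n_F = 4X.
Summing: n_T = 15 − 4X.
Mole fractions y_i = n_i/n_T; K = p_F^2 / (p_G p_D^3) with p_i = y_i·P.
This yields a degree-4 equation in X; solving on (0,1), X = 0.746.

X = 0.746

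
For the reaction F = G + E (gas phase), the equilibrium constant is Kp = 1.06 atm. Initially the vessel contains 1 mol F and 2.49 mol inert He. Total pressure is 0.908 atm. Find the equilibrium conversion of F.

X = 0.856

Basis: 1 mol F initially; let X = conversion of F. Extent ξ = X.
Mole table: n_F = 1 − X; n_G = X; n_E = X; n_I = 2.49 (inert).
Summing: n_T = 3.49 + X.
With p_i = (n_i/n_T)P, Kp = p_G p_E / (p_F).
Substituting and setting equal to 1.06 atm gives a polynomial in X; the root in (0,1) is X = 0.856.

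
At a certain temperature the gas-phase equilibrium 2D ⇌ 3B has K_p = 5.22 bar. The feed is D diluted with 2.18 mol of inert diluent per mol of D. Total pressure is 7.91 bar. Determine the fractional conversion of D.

Let X = conversion of D (basis 1 mol D); extent of reaction ξ = 0.5X.
Moles: n_D = 1 − X; n_B = 1.5X; n_I = 2.18 (inert).
Total moles n_T = 3.18 + 0.5X.
With p_i = (n_i/n_T)P, K_p = p_B^3 / (p_D^2).
Substituting and setting equal to 5.22 bar gives a polynomial in X; the root in (0,1) is X = 0.530.

X = 0.530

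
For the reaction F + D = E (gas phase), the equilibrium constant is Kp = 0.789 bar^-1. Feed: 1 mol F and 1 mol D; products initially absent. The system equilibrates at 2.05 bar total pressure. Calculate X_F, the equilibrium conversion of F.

Basis: 1 mol F initially; let X = conversion of F. Extent ξ = X.
Mole table: n_F = 1 − X; n_D = 1 − X; n_E = X.
Total moles n_T = 2 − X.
With p_i = (n_i/n_T)P, Kp = p_E / (p_F p_D).
Setting this equal to 0.789 bar^-1 and taking the physical root (0 < X < 1) gives X = 0.382.

X = 0.382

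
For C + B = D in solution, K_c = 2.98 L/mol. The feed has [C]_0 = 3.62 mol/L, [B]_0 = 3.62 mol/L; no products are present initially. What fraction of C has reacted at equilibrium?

X = 0.738

Let X = conversion of C; extent ξ = 3.62·X mol/L.
Concentrations: [C] = 3.62 − 3.62X; [B] = 3.62 − 3.62X; [D] = 3.62X.
K_c = [D] / ([C] [B]).
Solving K_c = 2.98 for X ∈ (0,1): X = 0.738.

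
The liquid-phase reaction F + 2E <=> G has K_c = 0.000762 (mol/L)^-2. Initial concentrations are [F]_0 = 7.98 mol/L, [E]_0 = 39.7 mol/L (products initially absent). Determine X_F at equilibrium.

X = 0.447

Let X = conversion of F; extent ξ = 7.98·X mol/L.
Concentrations: [F] = 7.98 − 7.98X; [E] = 39.7 − 16X; [G] = 7.98X.
K_c = [G] / ([F] [E]^2).
Equating to 0.000762 (mol/L)^-2: the physical root is X = 0.447.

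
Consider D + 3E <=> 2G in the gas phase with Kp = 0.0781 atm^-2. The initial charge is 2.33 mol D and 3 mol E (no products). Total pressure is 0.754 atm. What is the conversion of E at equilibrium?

X = 0.130

Basis: 3 mol E initially; let X = conversion of E. Extent ξ = X.
At extent ξ: n_D = 2.33 − X; n_E = 3 − 3X; n_G = 2X.
Summing: n_T = 5.33 − 2X.
With p_i = (n_i/n_T)P, Kp = p_G^2 / (p_D p_E^3).
Equating to 0.0781 atm^-2 and solving on 0 < X < 1: X = 0.130.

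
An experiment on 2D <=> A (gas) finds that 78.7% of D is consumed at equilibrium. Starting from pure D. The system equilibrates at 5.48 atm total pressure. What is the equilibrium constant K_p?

Basis: 1 mol D initially; let X = conversion of D. Extent ξ = 0.5X.
Mole table: n_D = 1 − X; n_A = 0.5X.
n_T = Σnᵢ = 1 − 0.5X.
At X = 0.787: n_D = 0.213, n_A = 0.394, n_T = 0.607.
p_i = (n_i/n_T)·P. K_p = p_A / (p_D^2) = 0.96 atm^-1.

K_p = 0.96 atm^-1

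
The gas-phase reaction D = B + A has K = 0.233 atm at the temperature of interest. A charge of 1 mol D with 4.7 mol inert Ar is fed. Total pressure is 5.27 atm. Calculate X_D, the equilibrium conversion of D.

X = 0.402

Basis: 1 mol D initially; let X = conversion of D. Extent ξ = X.
Species balance: n_D = 1 − X; n_B = X; n_A = X; n_I = 4.7 (inert).
n_T = Σnᵢ = 5.7 + X.
With p_i = (n_i/n_T)P, K = p_B p_A / (p_D).
Equating to 0.233 atm and solving on 0 < X < 1: X = 0.402.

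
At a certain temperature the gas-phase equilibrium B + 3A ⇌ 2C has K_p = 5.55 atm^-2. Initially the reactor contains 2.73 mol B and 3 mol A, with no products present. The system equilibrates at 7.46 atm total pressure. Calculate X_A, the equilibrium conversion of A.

X = 0.855

Basis: 3 mol A initially; let X = conversion of A. Extent ξ = X.
At extent ξ: n_B = 2.73 − X; n_A = 3 − 3X; n_C = 2X.
Total moles n_T = 5.73 − 2X.
Mole fractions y_i = n_i/n_T; K_p = p_C^2 / (p_B p_A^3) with p_i = y_i·P.
Equating to 5.55 atm^-2 and solving on 0 < X < 1: X = 0.855.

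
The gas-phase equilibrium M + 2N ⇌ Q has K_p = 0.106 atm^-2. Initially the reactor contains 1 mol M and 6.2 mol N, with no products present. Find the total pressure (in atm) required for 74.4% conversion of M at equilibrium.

P = 6.35 atm

Basis: 1 mol M initially; let X = conversion of M. Extent ξ = X.
Moles: n_M = 1 − X; n_N = 6.2 − 2X; n_Q = X.
n_T = Σnᵢ = 7.2 − 2X.
K_p = p_Q / (p_M p_N^2) with p_i = (n_i/n_T)·P.
At X = 0.744: the mole-fraction product g(X) = Π y_i^ν_i = 4.271. Since K_p = g(X)·P^{-2}, P = (g/K_p)^(1/2) = (4.271/0.106)^(1/2) = 6.35 atm.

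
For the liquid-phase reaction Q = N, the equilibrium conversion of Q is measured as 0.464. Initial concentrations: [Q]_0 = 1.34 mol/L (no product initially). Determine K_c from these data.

Let X = conversion of Q.
Concentrations: [Q] = 1.34 − 1.34X; [N] = 1.34X.
At X = 0.464: [Q] = 0.718, [N] = 0.622.
K_c = [N] / ([Q]) = 0.866.

K_c = 0.866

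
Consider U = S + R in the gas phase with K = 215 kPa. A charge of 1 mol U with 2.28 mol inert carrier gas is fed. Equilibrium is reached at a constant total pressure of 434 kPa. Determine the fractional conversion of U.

X = 0.731

Take 1 mol U as basis and let X be its fractional conversion, so ξ = X.
Moles: n_U = 1 − X; n_S = X; n_R = X; n_I = 2.28 (inert).
Total moles n_T = 3.28 + X.
With p_i = (n_i/n_T)P, K = p_S p_R / (p_U).
This yields a degree-2 equation in X; solving on (0,1), X = 0.731.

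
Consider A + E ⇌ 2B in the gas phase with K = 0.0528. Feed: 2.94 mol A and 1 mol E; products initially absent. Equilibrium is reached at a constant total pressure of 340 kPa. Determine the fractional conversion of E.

X = 0.174

Take 1 mol E as basis and let X be its fractional conversion, so ξ = X.
Moles: n_A = 2.94 − X; n_E = 1 − X; n_B = 2X.
Since Δν = 0, n_T = 3.94 throughout.
y_i = n_i/n_T, p_i = y_i·P. K = p_B^2 / (p_A p_E).
Setting this equal to 0.0528 and taking the physical root (0 < X < 1) gives X = 0.174.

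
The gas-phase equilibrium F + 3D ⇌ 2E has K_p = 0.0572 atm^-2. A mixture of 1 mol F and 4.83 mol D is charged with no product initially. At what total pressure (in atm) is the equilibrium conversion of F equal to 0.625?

P = 7.7 atm

Take 1 mol F as basis and let X be its fractional conversion, so ξ = X.
At extent ξ: n_F = 1 − X; n_D = 4.83 − 3X; n_E = 2X.
Total moles n_T = 5.83 − 2X.
K_p = p_E^2 / (p_F p_D^3) with p_i = (n_i/n_T)·P.
At X = 0.625: the mole-fraction product g(X) = Π y_i^ν_i = 3.387. Since K_p = g(X)·P^{-2}, P = (g/K_p)^(1/2) = (3.387/0.0572)^(1/2) = 7.7 atm.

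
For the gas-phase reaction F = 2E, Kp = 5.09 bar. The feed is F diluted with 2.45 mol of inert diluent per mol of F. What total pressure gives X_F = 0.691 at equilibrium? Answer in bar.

Let X = conversion of F (basis 1 mol F); extent of reaction ξ = X.
Moles: n_F = 1 − X; n_E = 2X; n_I = 2.45 (inert).
Summing: n_T = 3.45 + X.
Kp = p_E^2 / (p_F) with p_i = (n_i/n_T)·P.
At X = 0.691: the mole-fraction product g(X) = Π y_i^ν_i = 1.493. Since Kp = g(X)·P^{1}, P = (Kp/g)^(1/1) = (5.09/1.493)^(1/1) = 3.41 bar.

P = 3.41 bar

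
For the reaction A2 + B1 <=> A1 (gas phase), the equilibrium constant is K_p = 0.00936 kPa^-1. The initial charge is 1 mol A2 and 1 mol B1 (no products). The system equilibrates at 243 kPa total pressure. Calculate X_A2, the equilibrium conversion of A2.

Basis: 1 mol A2 initially; let X = conversion of A2. Extent ξ = X.
At extent ξ: n_A2 = 1 − X; n_B1 = 1 − X; n_A1 = X.
Total moles n_T = 2 − X.
Mole fractions y_i = n_i/n_T; K_p = p_A1 / (p_A2 p_B1) with p_i = y_i·P.
Setting this equal to 0.00936 kPa^-1 and taking the physical root (0 < X < 1) gives X = 0.447.

X = 0.447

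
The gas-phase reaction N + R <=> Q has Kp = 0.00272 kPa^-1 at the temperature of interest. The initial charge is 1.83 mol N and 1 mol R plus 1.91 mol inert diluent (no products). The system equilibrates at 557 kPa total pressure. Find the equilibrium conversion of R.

X = 0.339

Basis: 1 mol R initially; let X = conversion of R. Extent ξ = X.
Species balance: n_N = 1.83 − X; n_R = 1 − X; n_Q = X; n_I = 1.91 (inert).
Total moles n_T = 4.74 − X.
y_i = n_i/n_T, p_i = y_i·P. Kp = p_Q / (p_N p_R).
Setting this equal to 0.00272 kPa^-1 and taking the physical root (0 < X < 1) gives X = 0.339.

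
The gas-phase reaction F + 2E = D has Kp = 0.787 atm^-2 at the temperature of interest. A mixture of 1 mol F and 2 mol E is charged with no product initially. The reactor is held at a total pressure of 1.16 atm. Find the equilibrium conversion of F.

Let X = conversion of F (basis 1 mol F); extent of reaction ξ = X.
Species balance: n_F = 1 − X; n_E = 2 − 2X; n_D = X.
Total moles n_T = 3 − 2X.
y_i = n_i/n_T, p_i = y_i·P. Kp = p_D / (p_F p_E^2).
Setting this equal to 0.787 atm^-2 and taking the physical root (0 < X < 1) gives X = 0.271.

X = 0.271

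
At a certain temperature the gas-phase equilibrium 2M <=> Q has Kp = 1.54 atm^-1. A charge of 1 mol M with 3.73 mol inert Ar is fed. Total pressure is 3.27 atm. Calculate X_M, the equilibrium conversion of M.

Basis: 1 mol M initially; let X = conversion of M. Extent ξ = 0.5X.
Moles: n_M = 1 − X; n_Q = 0.5X; n_I = 3.73 (inert).
Summing: n_T = 4.73 − 0.5X.
With p_i = (n_i/n_T)P, Kp = p_Q / (p_M^2).
This yields a degree-2 equation in X; solving on (0,1), X = 0.520.

X = 0.520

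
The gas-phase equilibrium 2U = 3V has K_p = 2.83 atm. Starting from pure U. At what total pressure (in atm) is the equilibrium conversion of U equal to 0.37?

Let X = conversion of U (basis 1 mol U); extent of reaction ξ = 0.5X.
Moles: n_U = 1 − X; n_V = 1.5X.
n_T = Σnᵢ = 1 + 0.5X.
K_p = p_V^3 / (p_U^2) with p_i = (n_i/n_T)·P.
At X = 0.37: the mole-fraction product g(X) = Π y_i^ν_i = 0.3635. Since K_p = g(X)·P^{1}, P = (K_p/g)^(1/1) = (2.83/0.3635)^(1/1) = 7.79 atm.

P = 7.79 atm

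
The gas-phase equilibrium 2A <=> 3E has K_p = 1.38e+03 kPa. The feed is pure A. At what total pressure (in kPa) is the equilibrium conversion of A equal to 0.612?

Basis: 1 mol A initially; let X = conversion of A. Extent ξ = 0.5X.
Mole table: n_A = 1 − X; n_E = 1.5X.
n_T = Σnᵢ = 1 + 0.5X.
K_p = p_E^3 / (p_A^2) with p_i = (n_i/n_T)·P.
At X = 0.612: the mole-fraction product g(X) = Π y_i^ν_i = 3.935. Since K_p = g(X)·P^{1}, P = (K_p/g)^(1/1) = (1.38e+03/3.935)^(1/1) = 351 kPa.

P = 351 kPa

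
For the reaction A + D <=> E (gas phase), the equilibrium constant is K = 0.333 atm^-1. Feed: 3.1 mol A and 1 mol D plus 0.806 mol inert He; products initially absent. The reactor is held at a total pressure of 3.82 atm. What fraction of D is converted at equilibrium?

X = 0.431

Take 1 mol D as basis and let X be its fractional conversion, so ξ = X.
Moles: n_A = 3.1 − X; n_D = 1 − X; n_E = X; n_I = 0.806 (inert).
Total moles n_T = 4.91 − X.
With p_i = (n_i/n_T)P, K = p_E / (p_A p_D).
Substituting and setting equal to 0.333 atm^-1 gives a polynomial in X; the root in (0,1) is X = 0.431.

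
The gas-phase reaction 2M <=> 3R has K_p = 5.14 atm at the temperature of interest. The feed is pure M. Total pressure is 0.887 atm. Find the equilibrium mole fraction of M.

Take 1 mol M as basis and let X be its fractional conversion, so ξ = 0.5X.
Species balance: n_M = 1 − X; n_R = 1.5X.
n_T = Σnᵢ = 1 + 0.5X.
With p_i = (n_i/n_T)P, K_p = p_R^3 / (p_M^2).
This yields a degree-3 equation in X; solving on (0,1), X = 0.651.
Then n_M = 0.349, n_T = 1.33, so y_M = 0.263.

y_M = 0.263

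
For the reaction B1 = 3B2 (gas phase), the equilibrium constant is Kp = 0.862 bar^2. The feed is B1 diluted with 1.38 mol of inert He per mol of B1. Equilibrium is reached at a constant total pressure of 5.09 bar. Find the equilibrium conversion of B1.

X = 0.197

Take 1 mol B1 as basis and let X be its fractional conversion, so ξ = X.
Mole table: n_B1 = 1 − X; n_B2 = 3X; n_I = 1.38 (inert).
Total moles n_T = 2.38 + 2X.
With p_i = (n_i/n_T)P, Kp = p_B2^3 / (p_B1).
Setting this equal to 0.862 bar^2 and taking the physical root (0 < X < 1) gives X = 0.197.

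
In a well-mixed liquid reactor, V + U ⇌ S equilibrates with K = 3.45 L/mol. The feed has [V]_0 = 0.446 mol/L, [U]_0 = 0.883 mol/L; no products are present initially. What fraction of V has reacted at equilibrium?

X = 0.669

Let X = conversion of V; extent ξ = 0.446·X mol/L.
Concentrations: [V] = 0.446 − 0.446X; [U] = 0.883 − 0.446X; [S] = 0.446X.
K = [S] / ([V] [U]).
Solving K = 3.45 for X ∈ (0,1): X = 0.669.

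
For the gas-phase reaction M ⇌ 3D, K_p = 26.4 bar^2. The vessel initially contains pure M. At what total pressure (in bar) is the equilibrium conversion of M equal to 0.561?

P = 3.31 bar

Let X = conversion of M (basis 1 mol M); extent of reaction ξ = X.
Mole table: n_M = 1 − X; n_D = 3X.
Total moles n_T = 1 + 2X.
K_p = p_D^3 / (p_M) with p_i = (n_i/n_T)·P.
At X = 0.561: the mole-fraction product g(X) = Π y_i^ν_i = 2.412. Since K_p = g(X)·P^{2}, P = (K_p/g)^(1/2) = (26.4/2.412)^(1/2) = 3.31 bar.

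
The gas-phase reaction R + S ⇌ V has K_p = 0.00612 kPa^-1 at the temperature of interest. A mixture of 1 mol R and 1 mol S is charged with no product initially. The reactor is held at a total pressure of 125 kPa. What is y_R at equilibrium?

y_R = 0.429

Basis: 1 mol R initially; let X = conversion of R. Extent ξ = X.
Moles: n_R = 1 − X; n_S = 1 − X; n_V = X.
Total moles n_T = 2 − X.
y_i = n_i/n_T, p_i = y_i·P. K_p = p_V / (p_R p_S).
Setting this equal to 0.00612 kPa^-1 and taking the physical root (0 < X < 1) gives X = 0.247.
Then n_R = 0.753, n_T = 1.75, so y_R = 0.429.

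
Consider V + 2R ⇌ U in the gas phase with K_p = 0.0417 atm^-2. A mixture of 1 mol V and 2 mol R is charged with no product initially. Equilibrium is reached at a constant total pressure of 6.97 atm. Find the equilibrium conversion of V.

Take 1 mol V as basis and let X be its fractional conversion, so ξ = X.
Mole table: n_V = 1 − X; n_R = 2 − 2X; n_U = X.
n_T = Σnᵢ = 3 − 2X.
y_i = n_i/n_T, p_i = y_i·P. K_p = p_U / (p_V p_R^2).
This yields a degree-3 equation in X; solving on (0,1), X = 0.382.

X = 0.382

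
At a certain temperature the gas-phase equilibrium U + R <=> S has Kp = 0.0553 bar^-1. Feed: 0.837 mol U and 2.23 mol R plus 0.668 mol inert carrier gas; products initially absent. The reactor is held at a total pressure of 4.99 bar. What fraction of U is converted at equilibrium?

X = 0.139

Basis: 0.837 mol U initially; let X = conversion of U. Extent ξ = 0.837X.
At extent ξ: n_U = 0.837 − 0.837X; n_R = 2.23 − 0.837X; n_S = 0.837X; n_I = 0.668 (inert).
Total moles n_T = 3.74 − 0.837X.
Mole fractions y_i = n_i/n_T; Kp = p_S / (p_U p_R) with p_i = y_i·P.
Equating to 0.0553 bar^-1 and solving on 0 < X < 1: X = 0.139.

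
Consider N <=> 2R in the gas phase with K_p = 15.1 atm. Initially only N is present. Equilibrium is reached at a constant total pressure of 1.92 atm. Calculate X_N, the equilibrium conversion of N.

Basis: 1 mol N initially; let X = conversion of N. Extent ξ = X.
At extent ξ: n_N = 1 − X; n_R = 2X.
n_T = Σnᵢ = 1 + X.
Mole fractions y_i = n_i/n_T; K_p = p_R^2 / (p_N) with p_i = y_i·P.
Setting this equal to 15.1 atm and taking the physical root (0 < X < 1) gives X = 0.814.

X = 0.814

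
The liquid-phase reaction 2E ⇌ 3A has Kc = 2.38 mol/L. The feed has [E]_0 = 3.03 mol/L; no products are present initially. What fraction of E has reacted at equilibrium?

X = 0.425

Let X = conversion of E; extent ξ = 3.03X/2 mol/L.
Concentrations: [E] = 3.03 − 3.03X; [A] = 4.54X.
Kc = [A]^3 / ([E]^2).
Solving Kc = 2.38 for X ∈ (0,1): X = 0.425.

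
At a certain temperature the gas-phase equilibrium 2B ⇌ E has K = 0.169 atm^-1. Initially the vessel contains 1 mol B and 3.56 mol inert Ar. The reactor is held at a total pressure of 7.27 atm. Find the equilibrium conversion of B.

Basis: 1 mol B initially; let X = conversion of B. Extent ξ = 0.5X.
Species balance: n_B = 1 − X; n_E = 0.5X; n_I = 3.56 (inert).
Summing: n_T = 4.56 − 0.5X.
With p_i = (n_i/n_T)P, K = p_E / (p_B^2).
Setting this equal to 0.169 atm^-1 and taking the physical root (0 < X < 1) gives X = 0.285.

X = 0.285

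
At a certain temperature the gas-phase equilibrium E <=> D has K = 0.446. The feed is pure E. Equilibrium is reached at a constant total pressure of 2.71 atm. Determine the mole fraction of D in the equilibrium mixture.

y_D = 0.308

Take 1 mol E as basis and let X be its fractional conversion, so ξ = X.
Moles: n_E = 1 − X; n_D = X.
Total moles n_T = 1 (Δν = 0, constant).
With p_i = (n_i/n_T)P, K = p_D / (p_E).
Setting this equal to 0.446 and taking the physical root (0 < X < 1) gives X = 0.308.
Then n_D = 0.308, n_T = 1, so y_D = 0.308.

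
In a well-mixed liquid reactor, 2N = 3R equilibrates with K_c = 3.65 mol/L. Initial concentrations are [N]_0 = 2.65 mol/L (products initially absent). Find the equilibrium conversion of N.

Let X = conversion of N; extent ξ = 2.65X/2 mol/L.
Concentrations: [N] = 2.65 − 2.65X; [R] = 3.97X.
K_c = [R]^3 / ([N]^2).
Equating to 3.65 mol/L: the physical root is X = 0.480.

X = 0.480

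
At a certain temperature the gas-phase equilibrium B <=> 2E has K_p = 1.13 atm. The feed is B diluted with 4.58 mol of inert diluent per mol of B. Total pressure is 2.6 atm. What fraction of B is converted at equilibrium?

X = 0.548

Basis: 1 mol B initially; let X = conversion of B. Extent ξ = X.
Moles: n_B = 1 − X; n_E = 2X; n_I = 4.58 (inert).
Summing: n_T = 5.58 + X.
y_i = n_i/n_T, p_i = y_i·P. K_p = p_E^2 / (p_B).
Setting this equal to 1.13 atm and taking the physical root (0 < X < 1) gives X = 0.548.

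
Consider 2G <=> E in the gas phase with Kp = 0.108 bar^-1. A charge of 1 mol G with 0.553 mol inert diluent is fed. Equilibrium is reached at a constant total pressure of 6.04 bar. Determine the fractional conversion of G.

X = 0.374

Let X = conversion of G (basis 1 mol G); extent of reaction ξ = 0.5X.
Species balance: n_G = 1 − X; n_E = 0.5X; n_I = 0.553 (inert).
Summing: n_T = 1.55 − 0.5X.
Mole fractions y_i = n_i/n_T; Kp = p_E / (p_G^2) with p_i = y_i·P.
Equating to 0.108 bar^-1 and solving on 0 < X < 1: X = 0.374.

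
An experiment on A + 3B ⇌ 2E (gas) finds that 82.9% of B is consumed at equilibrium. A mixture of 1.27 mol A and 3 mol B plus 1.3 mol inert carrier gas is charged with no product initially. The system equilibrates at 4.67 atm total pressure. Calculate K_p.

Take 3 mol B as basis and let X be its fractional conversion, so ξ = X.
At extent ξ: n_A = 1.27 − X; n_B = 3 − 3X; n_E = 2X; n_I = 1.3 (inert).
Total moles n_T = 5.57 − 2X.
At X = 0.829: n_A = 0.441, n_B = 0.513, n_E = 1.66, n_T = 3.91.
p_i = (n_i/n_T)·P. K_p = p_E^2 / (p_A p_B^3) = 32.4 atm^-2.

K_p = 32.4 atm^-2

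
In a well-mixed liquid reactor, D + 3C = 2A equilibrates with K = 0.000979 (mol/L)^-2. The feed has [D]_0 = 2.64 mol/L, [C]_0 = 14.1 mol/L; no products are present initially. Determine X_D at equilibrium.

X = 0.315

Let X = conversion of D; extent ξ = 2.64·X mol/L.
Concentrations: [D] = 2.64 − 2.64X; [C] = 14.1 − 7.92X; [A] = 5.28X.
K = [A]^2 / ([D] [C]^3).
Setting equal to 0.000979 and solving for X on (0,1) gives X = 0.315.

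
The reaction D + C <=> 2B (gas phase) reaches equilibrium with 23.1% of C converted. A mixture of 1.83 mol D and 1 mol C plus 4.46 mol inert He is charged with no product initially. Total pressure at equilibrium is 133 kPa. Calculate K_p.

Let X = conversion of C (basis 1 mol C); extent of reaction ξ = X.
Species balance: n_D = 1.83 − X; n_C = 1 − X; n_B = 2X; n_I = 4.46 (inert).
n_T stays at 7.29 (no change in mole number).
At X = 0.231: n_D = 1.6, n_C = 0.769, n_B = 0.462, n_T = 7.29.
p_i = (n_i/n_T)·P. K_p = p_B^2 / (p_D p_C) = 0.174.

K_p = 0.174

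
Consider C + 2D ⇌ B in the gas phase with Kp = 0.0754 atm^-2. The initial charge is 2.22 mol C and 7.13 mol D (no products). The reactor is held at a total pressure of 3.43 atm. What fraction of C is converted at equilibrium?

X = 0.315

Take 2.22 mol C as basis and let X be its fractional conversion, so ξ = 2.22X.
At extent ξ: n_C = 2.22 − 2.22X; n_D = 7.13 − 4.44X; n_B = 2.22X.
Total moles n_T = 9.35 − 4.44X.
With p_i = (n_i/n_T)P, Kp = p_B / (p_C p_D^2).
Equating to 0.0754 atm^-2 and solving on 0 < X < 1: X = 0.315.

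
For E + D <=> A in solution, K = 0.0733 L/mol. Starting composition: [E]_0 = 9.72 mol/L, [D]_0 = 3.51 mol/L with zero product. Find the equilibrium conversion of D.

Let X = conversion of D; extent ξ = 3.51·X mol/L.
Concentrations: [E] = 9.72 − 3.51X; [D] = 3.51 − 3.51X; [A] = 3.51X.
K = [A] / ([E] [D]).
Equating to 0.0733 L/mol: the physical root is X = 0.381.

X = 0.381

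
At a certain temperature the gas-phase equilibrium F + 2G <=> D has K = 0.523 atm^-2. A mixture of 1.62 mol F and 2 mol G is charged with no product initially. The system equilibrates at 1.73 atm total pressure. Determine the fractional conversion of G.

Basis: 2 mol G initially; let X = conversion of G. Extent ξ = X.
At extent ξ: n_F = 1.62 − X; n_G = 2 − 2X; n_D = X.
Summing: n_T = 3.62 − 2X.
Mole fractions y_i = n_i/n_T; K = p_D / (p_F p_G^2) with p_i = y_i·P.
Equating to 0.523 atm^-2 and solving on 0 < X < 1: X = 0.372.

X = 0.372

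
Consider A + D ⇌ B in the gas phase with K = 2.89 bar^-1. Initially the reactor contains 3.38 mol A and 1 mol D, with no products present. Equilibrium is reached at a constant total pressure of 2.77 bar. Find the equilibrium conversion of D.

Let X = conversion of D (basis 1 mol D); extent of reaction ξ = X.
Species balance: n_A = 3.38 − X; n_D = 1 − X; n_B = X.
n_T = Σnᵢ = 4.38 − X.
y_i = n_i/n_T, p_i = y_i·P. K = p_B / (p_A p_D).
Substituting and setting equal to 2.89 bar^-1 gives a polynomial in X; the root in (0,1) is X = 0.852.

X = 0.852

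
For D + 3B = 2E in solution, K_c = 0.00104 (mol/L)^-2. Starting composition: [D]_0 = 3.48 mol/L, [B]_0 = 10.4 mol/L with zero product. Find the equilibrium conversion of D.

X = 0.190

Let X = conversion of D; extent ξ = 3.48·X mol/L.
Concentrations: [D] = 3.48 − 3.48X; [B] = 10.4 − 10.4X; [E] = 6.96X.
K_c = [E]^2 / ([D] [B]^3).
This equals 0.00104 at X = 0.190 (the root in 0 < X < 1).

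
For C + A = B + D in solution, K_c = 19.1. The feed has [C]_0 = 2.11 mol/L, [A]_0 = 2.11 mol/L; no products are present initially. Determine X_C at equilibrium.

Let X = conversion of C; extent ξ = 2.11·X mol/L.
Concentrations: [C] = 2.11 − 2.11X; [A] = 2.11 − 2.11X; [B] = 2.11X; [D] = 2.11X.
K_c = [B] [D] / ([C] [A]).
Setting equal to 19.1 and solving for X on (0,1) gives X = 0.814.

X = 0.814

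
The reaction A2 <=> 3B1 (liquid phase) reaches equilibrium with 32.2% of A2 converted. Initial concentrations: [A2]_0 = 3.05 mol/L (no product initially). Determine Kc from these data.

Let X = conversion of A2.
Concentrations: [A2] = 3.05 − 3.05X; [B1] = 9.15X.
At X = 0.322: [A2] = 2.07, [B1] = 2.95.
Kc = [B1]^3 / ([A2]) = 12.4 (mol/L)^2.

Kc = 12.4 (mol/L)^2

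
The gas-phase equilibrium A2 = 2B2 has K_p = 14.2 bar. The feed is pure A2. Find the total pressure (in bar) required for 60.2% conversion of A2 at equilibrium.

Basis: 1 mol A2 initially; let X = conversion of A2. Extent ξ = X.
At extent ξ: n_A2 = 1 − X; n_B2 = 2X.
Summing: n_T = 1 + X.
K_p = p_B2^2 / (p_A2) with p_i = (n_i/n_T)·P.
At X = 0.602: the mole-fraction product g(X) = Π y_i^ν_i = 2.274. Since K_p = g(X)·P^{1}, P = (K_p/g)^(1/1) = (14.2/2.274)^(1/1) = 6.25 bar.

P = 6.25 bar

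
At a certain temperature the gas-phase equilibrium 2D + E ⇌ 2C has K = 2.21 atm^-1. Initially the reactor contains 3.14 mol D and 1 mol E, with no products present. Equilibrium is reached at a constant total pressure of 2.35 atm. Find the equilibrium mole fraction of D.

y_D = 0.525

Basis: 1 mol E initially; let X = conversion of E. Extent ξ = X.
At extent ξ: n_D = 3.14 − 2X; n_E = 1 − X; n_C = 2X.
n_T = Σnᵢ = 4.14 − X.
With p_i = (n_i/n_T)P, K = p_C^2 / (p_D^2 p_E).
Setting this equal to 2.21 atm^-1 and taking the physical root (0 < X < 1) gives X = 0.655.
Then n_D = 1.83, n_T = 3.48, so y_D = 0.525.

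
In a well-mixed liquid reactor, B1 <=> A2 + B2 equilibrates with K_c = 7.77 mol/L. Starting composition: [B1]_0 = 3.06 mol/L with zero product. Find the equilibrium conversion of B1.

Let X = conversion of B1; extent ξ = 3.06·X mol/L.
Concentrations: [B1] = 3.06 − 3.06X; [A2] = 3.06X; [B2] = 3.06X.
K_c = [A2] [B2] / ([B1]).
Solving K_c = 7.77 for X ∈ (0,1): X = 0.768.

X = 0.768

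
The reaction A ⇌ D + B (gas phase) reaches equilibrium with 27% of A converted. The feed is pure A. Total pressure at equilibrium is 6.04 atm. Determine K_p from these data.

K_p = 0.475 atm

Take 1 mol A as basis and let X be its fractional conversion, so ξ = X.
Mole table: n_A = 1 − X; n_D = X; n_B = X.
n_T = Σnᵢ = 1 + X.
At X = 0.27: n_A = 0.73, n_D = 0.27, n_B = 0.27, n_T = 1.27.
p_i = (n_i/n_T)·P. K_p = p_D p_B / (p_A) = 0.475 atm.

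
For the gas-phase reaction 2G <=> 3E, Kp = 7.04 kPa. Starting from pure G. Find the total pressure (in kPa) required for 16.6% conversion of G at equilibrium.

P = 344 kPa

Let X = conversion of G (basis 1 mol G); extent of reaction ξ = 0.5X.
Moles: n_G = 1 − X; n_E = 1.5X.
Summing: n_T = 1 + 0.5X.
Kp = p_E^3 / (p_G^2) with p_i = (n_i/n_T)·P.
At X = 0.166: the mole-fraction product g(X) = Π y_i^ν_i = 0.02049. Since Kp = g(X)·P^{1}, P = (Kp/g)^(1/1) = (7.04/0.02049)^(1/1) = 344 kPa.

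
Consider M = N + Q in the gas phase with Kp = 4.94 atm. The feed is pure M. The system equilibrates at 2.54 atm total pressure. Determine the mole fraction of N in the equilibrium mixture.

Basis: 1 mol M initially; let X = conversion of M. Extent ξ = X.
Species balance: n_M = 1 − X; n_N = X; n_Q = X.
n_T = Σnᵢ = 1 + X.
Mole fractions y_i = n_i/n_T; Kp = p_N p_Q / (p_M) with p_i = y_i·P.
Setting this equal to 4.94 atm and taking the physical root (0 < X < 1) gives X = 0.813.
Then n_N = 0.813, n_T = 1.81, so y_N = 0.448.

y_N = 0.448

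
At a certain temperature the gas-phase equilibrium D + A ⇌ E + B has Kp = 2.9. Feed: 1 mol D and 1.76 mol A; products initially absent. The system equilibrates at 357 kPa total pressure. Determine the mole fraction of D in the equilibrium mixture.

y_D = 0.078

Basis: 1 mol D initially; let X = conversion of D. Extent ξ = X.
At extent ξ: n_D = 1 − X; n_A = 1.76 − X; n_E = X; n_B = X.
Total moles n_T = 2.76 (Δν = 0, constant).
With p_i = (n_i/n_T)P, Kp = p_E p_B / (p_D p_A).
Setting this equal to 2.9 and taking the physical root (0 < X < 1) gives X = 0.783.
Then n_D = 0.217, n_T = 2.76, so y_D = 0.078.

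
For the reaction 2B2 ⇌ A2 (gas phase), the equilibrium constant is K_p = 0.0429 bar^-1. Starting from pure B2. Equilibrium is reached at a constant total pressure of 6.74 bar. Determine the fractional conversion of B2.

Take 1 mol B2 as basis and let X be its fractional conversion, so ξ = 0.5X.
Moles: n_B2 = 1 − X; n_A2 = 0.5X.
n_T = Σnᵢ = 1 − 0.5X.
y_i = n_i/n_T, p_i = y_i·P. K_p = p_A2 / (p_B2^2).
Equating to 0.0429 bar^-1 and solving on 0 < X < 1: X = 0.319.

X = 0.319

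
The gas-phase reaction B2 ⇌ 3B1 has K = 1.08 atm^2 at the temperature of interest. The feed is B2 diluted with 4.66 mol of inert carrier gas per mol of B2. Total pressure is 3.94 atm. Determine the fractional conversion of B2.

Take 1 mol B2 as basis and let X be its fractional conversion, so ξ = X.
Species balance: n_B2 = 1 − X; n_B1 = 3X; n_I = 4.66 (inert).
Total moles n_T = 5.66 + 2X.
y_i = n_i/n_T, p_i = y_i·P. K = p_B1^3 / (p_B2).
This yields a degree-3 equation in X; solving on (0,1), X = 0.401.

X = 0.401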